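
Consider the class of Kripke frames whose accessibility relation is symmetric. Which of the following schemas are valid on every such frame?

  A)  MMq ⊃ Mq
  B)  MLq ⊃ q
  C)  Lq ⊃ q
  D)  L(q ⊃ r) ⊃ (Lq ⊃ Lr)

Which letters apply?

(A) MMq ⊃ Mq is the dual of axiom 4; it is valid on a frame exactly when R is transitive. Such an R need not be transitive, so not valid.
(B) MLq ⊃ q is the dual of axiom B; it is valid on a frame exactly when R is symmetric. Every such R is symmetric, so valid.
(C) Lq ⊃ q (axiom T) characterises the reflexive frames. Such an R need not be reflexive — not valid.
(D) this is just K, valid on every normal frame.

B, D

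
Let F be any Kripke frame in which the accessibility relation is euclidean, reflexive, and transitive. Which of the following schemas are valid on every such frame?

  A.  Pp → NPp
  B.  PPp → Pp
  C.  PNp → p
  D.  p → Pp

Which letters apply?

A relation that is euclidean, reflexive, and transitive is also serial and symmetric.
(A) Pp → NPp (axiom 5) characterises the euclidean frames. Every such R is euclidean — valid.
(B) the dual of axiom 4: valid iff R is transitive. Every such R is transitive — valid.
(C) the dual of axiom B: valid iff R is symmetric. Every such R is symmetric — valid.
(D) p → Pp (the dual of axiom T) characterises the reflexive frames. Every such R is reflexive — valid.

A, B, C, D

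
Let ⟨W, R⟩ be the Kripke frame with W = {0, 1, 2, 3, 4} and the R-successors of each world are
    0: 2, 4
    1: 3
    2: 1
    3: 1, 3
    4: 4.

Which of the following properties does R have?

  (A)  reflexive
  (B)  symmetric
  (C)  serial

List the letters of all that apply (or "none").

(A) not reflexive: not 0 R 0.
(B) not symmetric: 0 R 2 but not 2 R 0.
(C) serial: every world has an R-successor.

C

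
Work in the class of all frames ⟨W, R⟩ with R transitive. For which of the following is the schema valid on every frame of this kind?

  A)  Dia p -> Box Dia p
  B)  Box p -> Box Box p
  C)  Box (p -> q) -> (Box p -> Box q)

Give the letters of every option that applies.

B, C

(A) axiom 5: valid iff R is euclidean. Such an R need not be euclidean — not valid.
(B) axiom 4: valid iff R is transitive. Every such R is transitive — valid.
(C) Box (p -> q) -> (Box p -> Box q) is axiom K, valid on every Kripke frame — valid.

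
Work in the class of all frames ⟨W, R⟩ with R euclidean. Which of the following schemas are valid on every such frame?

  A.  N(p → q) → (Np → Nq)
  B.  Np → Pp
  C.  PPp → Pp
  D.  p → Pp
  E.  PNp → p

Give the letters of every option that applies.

A

(A) N(p → q) → (Np → Nq) is axiom K, valid on every Kripke frame — valid.
(B) Np → Pp is axiom D; it is valid on a frame exactly when R is serial. Such an R need not be serial, so not valid.
(C) PPp → Pp (the dual of axiom 4) characterises the transitive frames. Such an R need not be transitive — not valid.
(D) p → Pp is the dual of axiom T; it is valid on a frame exactly when R is reflexive. Such an R need not be reflexive, so not valid.
(E) PNp → p is the dual of axiom B, which corresponds to symmetry. Such an R need not be symmetric — not valid.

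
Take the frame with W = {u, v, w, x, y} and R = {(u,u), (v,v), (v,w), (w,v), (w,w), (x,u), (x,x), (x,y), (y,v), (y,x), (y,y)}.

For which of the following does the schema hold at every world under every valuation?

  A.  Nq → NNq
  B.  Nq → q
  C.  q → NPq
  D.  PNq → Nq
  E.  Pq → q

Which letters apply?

B

R is reflexive: each world relates to itself.
R is not symmetric: x R u but not u R x.
R is not transitive: x R y and y R v but not x R v.
R is not euclidean: x R u and x R x but not u R x.
R is not a subset of the identity: v R w with v ≠ w.
(A) Nq → NNq is axiom 4, which corresponds to transitivity. R is not transitive — not valid.
(B) Nq → q is axiom T, which corresponds to reflexivity. R is reflexive — valid.
(C) axiom B: valid iff R is symmetric. R is not symmetric — not valid.
(D) PNq → Nq is the dual of axiom 5, which corresponds to the euclidean property. R is not euclidean — not valid.
(E) Pq → q is the converse of T; it holds exactly when R ⊆ identity. Here R ⊄ identity — not valid.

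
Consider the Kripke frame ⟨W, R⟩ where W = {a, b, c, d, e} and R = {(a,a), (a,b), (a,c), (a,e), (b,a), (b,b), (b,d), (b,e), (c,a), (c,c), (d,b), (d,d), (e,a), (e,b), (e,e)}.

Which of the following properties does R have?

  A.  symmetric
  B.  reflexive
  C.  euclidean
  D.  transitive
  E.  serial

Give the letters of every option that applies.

A, B, E

(A) symmetric: every R-edge is matched by its reverse.
(B) reflexive: each world relates to itself.
(C) not euclidean: a R b and a R c but not b R c.
(D) not transitive: a R b and b R d but not a R d.
(E) serial: every world has an R-successor.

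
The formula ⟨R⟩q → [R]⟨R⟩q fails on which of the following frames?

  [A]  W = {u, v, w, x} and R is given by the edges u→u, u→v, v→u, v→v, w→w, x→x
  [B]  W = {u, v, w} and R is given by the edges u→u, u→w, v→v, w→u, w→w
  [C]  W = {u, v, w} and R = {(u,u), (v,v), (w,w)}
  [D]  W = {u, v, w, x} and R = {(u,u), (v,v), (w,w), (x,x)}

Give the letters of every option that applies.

The schema ⟨R⟩q → [R]⟨R⟩q is axiom 5; it is valid on a frame iff R is euclidean.
(A) R is euclidean (any two R-successors of the same world are R-related), so the schema is valid here.
(B) R is euclidean (any two R-successors of the same world are R-related), so the schema is valid here.
(C) R is euclidean (any two R-successors of the same world are R-related), so the schema is valid here.
(D) R is euclidean (any two R-successors of the same world are R-related), so the schema is valid here.

none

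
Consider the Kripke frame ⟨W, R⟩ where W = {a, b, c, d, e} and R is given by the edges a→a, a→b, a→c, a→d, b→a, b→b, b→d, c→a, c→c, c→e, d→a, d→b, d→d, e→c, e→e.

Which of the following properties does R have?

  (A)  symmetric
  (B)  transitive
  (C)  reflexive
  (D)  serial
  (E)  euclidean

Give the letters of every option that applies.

(A) symmetric: every R-edge is matched by its reverse.
(B) not transitive: a R c and c R e but not a R e.
(C) reflexive: each world relates to itself.
(D) serial: every world has an R-successor.
(E) not euclidean: a R b and a R c but not b R c.

A, C, D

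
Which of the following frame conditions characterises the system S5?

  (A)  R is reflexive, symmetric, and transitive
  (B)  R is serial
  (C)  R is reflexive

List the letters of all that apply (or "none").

A

(A) S5 is sound and complete for exactly this class.
(B) this class determines D, not S5.
(C) this class determines T (= KT), not S5.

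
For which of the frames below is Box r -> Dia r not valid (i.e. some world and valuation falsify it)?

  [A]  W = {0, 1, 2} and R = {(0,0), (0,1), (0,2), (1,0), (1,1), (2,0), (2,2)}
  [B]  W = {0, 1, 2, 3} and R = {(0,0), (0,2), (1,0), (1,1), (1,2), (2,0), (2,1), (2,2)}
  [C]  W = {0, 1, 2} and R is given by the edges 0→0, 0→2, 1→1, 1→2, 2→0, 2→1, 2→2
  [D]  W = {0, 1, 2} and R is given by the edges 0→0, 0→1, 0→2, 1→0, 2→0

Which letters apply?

B

The schema Box r -> Dia r is axiom D; it is valid on a frame iff R is serial.
(A) R is serial (every world has an R-successor), so the schema is valid here.
(B) R is not serial (3 has no R-successor), so the schema fails here.
(C) R is serial (every world has an R-successor), so the schema is valid here.
(D) R is serial (every world has an R-successor), so the schema is valid here.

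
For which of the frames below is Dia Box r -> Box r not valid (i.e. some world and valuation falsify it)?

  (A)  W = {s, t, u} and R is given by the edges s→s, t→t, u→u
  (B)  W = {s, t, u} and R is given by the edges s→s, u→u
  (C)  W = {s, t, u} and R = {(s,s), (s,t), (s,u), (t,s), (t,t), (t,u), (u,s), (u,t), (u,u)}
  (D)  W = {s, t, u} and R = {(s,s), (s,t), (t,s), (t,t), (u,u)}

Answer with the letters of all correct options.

none

The schema Dia Box r -> Box r is the dual of axiom 5; it is valid on a frame iff R is euclidean.
(A) R is euclidean (any two R-successors of the same world are R-related), so the schema is valid here.
(B) R is euclidean (any two R-successors of the same world are R-related), so the schema is valid here.
(C) R is euclidean (any two R-successors of the same world are R-related), so the schema is valid here.
(D) R is euclidean (any two R-successors of the same world are R-related), so the schema is valid here.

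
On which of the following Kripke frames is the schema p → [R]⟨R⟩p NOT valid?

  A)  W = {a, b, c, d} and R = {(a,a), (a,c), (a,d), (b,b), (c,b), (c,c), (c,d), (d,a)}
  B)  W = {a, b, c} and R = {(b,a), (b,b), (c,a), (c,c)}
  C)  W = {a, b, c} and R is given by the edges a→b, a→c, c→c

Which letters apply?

The schema p → [R]⟨R⟩p is axiom B; it is valid on a frame iff R is symmetric.
(A) R is not symmetric (a R c but not c R a), so the schema fails here.
(B) R is not symmetric (b R a but not a R b), so the schema fails here.
(C) R is not symmetric (a R b but not b R a), so the schema fails here.

A, B, C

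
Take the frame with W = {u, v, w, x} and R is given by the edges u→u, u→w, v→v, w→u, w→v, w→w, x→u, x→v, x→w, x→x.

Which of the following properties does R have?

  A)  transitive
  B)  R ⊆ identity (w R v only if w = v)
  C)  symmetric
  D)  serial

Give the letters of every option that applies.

D

(A) not transitive: u R w and w R v but not u R v.
(B) not ⊆ identity: u R w with u ≠ w.
(C) not symmetric: w R v but not v R w.
(D) serial: every world has an R-successor.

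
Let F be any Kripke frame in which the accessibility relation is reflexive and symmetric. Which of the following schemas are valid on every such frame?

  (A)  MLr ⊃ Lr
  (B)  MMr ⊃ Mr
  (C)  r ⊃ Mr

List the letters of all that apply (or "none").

Reflexive relations are serial.
(A) MLr ⊃ Lr (the dual of axiom 5) characterises the euclidean frames. Such an R need not be euclidean — not valid.
(B) MMr ⊃ Mr is the dual of axiom 4, which corresponds to transitivity. Such an R need not be transitive — not valid.
(C) r ⊃ Mr (the dual of axiom T) characterises the reflexive frames. Every such R is reflexive — valid.

C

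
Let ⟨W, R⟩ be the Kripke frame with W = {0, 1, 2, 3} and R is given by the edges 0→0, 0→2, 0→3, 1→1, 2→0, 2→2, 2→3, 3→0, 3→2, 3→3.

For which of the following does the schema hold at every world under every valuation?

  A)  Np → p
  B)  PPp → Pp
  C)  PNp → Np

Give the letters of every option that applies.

A, B, C

R is reflexive: each world relates to itself.
R is transitive: R is closed under composition.
R is euclidean: any two R-successors of the same world are R-related.
(A) Np → p is axiom T, which corresponds to reflexivity. R is reflexive — valid.
(B) the dual of axiom 4: valid iff R is transitive. R is transitive — valid.
(C) PNp → Np (the dual of axiom 5) characterises the euclidean frames. R is euclidean — valid.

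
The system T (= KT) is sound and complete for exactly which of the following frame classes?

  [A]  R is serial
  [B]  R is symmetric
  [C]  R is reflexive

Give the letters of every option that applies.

(A) this class determines D, not T (= KT).
(B) this class determines KB, not T (= KT).
(C) T (= KT) is sound and complete for exactly this class.

C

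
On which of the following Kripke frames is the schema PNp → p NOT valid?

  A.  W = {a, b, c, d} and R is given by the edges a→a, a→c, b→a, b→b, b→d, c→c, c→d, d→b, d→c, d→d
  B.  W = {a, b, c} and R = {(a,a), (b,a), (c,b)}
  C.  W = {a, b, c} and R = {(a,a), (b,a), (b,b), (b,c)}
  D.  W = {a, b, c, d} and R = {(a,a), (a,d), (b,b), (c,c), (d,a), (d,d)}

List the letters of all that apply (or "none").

The schema PNp → p is the dual of axiom B; it is valid on a frame iff R is symmetric.
(A) R is not symmetric (a R c but not c R a), so the schema fails here.
(B) R is not symmetric (b R a but not a R b), so the schema fails here.
(C) R is not symmetric (b R a but not a R b), so the schema fails here.
(D) R is symmetric (every R-edge is matched by its reverse), so the schema is valid here.

A, B, C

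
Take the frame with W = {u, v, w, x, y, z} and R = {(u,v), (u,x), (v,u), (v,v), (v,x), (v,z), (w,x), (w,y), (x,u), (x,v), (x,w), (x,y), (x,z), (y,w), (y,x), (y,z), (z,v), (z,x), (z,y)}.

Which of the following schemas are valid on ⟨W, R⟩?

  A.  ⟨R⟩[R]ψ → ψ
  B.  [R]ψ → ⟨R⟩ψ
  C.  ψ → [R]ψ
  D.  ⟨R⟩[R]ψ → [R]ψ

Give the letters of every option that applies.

R is symmetric: every R-edge is matched by its reverse.
R is not euclidean: v R u and v R z but not u R z.
R is serial: every world has an R-successor.
R is not a subset of the identity: u R v with u ≠ v.
(A) ⟨R⟩[R]ψ → ψ is the dual of axiom B, which corresponds to symmetry. R is symmetric — valid.
(B) [R]ψ → ⟨R⟩ψ is axiom D; it is valid on a frame exactly when R is serial. R is serial, so valid.
(C) ψ → [R]ψ (equivalent to ◇p→p) corresponds to R being a subset of the identity. Here R ⊄ identity, so not valid.
(D) ⟨R⟩[R]ψ → [R]ψ is the dual of axiom 5; it is valid on a frame exactly when R is euclidean. R is not euclidean, so not valid.

A, B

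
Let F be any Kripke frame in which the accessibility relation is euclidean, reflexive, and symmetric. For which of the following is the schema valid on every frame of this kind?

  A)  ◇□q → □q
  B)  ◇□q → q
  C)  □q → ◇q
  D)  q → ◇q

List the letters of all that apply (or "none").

A, B, C, D

A relation that is euclidean, reflexive, and symmetric is also serial and transitive.
(A) ◇□q → □q is the dual of axiom 5, which corresponds to the euclidean property. Every such R is euclidean — valid.
(B) the dual of axiom B: valid iff R is symmetric. Every such R is symmetric — valid.
(C) □q → ◇q is axiom D; it is valid on a frame exactly when R is serial. Every such R is serial, so valid.
(D) q → ◇q is the dual of axiom T; it is valid on a frame exactly when R is reflexive. Every such R is reflexive, so valid.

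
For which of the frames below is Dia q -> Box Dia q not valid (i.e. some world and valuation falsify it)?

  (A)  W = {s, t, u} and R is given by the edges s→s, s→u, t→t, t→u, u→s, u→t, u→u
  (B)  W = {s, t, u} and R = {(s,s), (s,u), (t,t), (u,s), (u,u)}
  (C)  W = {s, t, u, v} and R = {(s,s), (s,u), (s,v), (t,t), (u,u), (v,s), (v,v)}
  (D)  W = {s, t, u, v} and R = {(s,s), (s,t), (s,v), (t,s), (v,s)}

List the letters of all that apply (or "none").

A, C, D

The schema Dia q -> Box Dia q is axiom 5; it is valid on a frame iff R is euclidean.
(A) R is not euclidean (u R s and u R t but not s R t), so the schema fails here.
(B) R is euclidean (any two R-successors of the same world are R-related), so the schema is valid here.
(C) R is not euclidean (s R u and s R s but not u R s), so the schema fails here.
(D) R is not euclidean (s R t and s R v but not t R v), so the schema fails here.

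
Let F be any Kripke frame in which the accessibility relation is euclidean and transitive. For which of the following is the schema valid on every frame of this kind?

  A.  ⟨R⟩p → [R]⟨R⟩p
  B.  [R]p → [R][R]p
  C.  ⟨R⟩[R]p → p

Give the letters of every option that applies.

(A) axiom 5: valid iff R is euclidean. Every such R is euclidean — valid.
(B) axiom 4: valid iff R is transitive. Every such R is transitive — valid.
(C) ⟨R⟩[R]p → p is the dual of axiom B, which corresponds to symmetry. Such an R need not be symmetric — not valid.

A, B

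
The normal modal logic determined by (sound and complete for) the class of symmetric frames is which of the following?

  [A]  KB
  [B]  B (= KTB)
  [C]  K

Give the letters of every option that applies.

(A) KB is determined by exactly this class.
(B) B (= KTB) is determined by the class of reflexive and symmetric frames.
(C) K is determined by the class of arbitrary frames.

A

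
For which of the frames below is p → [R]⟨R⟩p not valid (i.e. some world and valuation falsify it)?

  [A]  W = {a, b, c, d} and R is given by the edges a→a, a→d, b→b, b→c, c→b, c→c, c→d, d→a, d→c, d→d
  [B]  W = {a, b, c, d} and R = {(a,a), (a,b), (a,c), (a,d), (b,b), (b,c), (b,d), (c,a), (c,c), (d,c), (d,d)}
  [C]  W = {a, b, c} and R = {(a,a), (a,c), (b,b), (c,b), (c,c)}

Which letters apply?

The schema p → [R]⟨R⟩p is axiom B; it is valid on a frame iff R is symmetric.
(A) R is symmetric (every R-edge is matched by its reverse), so the schema is valid here.
(B) R is not symmetric (a R b but not b R a), so the schema fails here.
(C) R is not symmetric (a R c but not c R a), so the schema fails here.

B, C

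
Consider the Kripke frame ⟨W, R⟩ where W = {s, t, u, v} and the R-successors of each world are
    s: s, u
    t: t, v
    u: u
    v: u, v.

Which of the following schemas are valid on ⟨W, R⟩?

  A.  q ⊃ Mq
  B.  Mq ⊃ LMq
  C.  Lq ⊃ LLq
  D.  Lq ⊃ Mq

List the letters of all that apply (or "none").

A, D

R is reflexive: each world relates to itself.
R is not transitive: t R v and v R u but not t R u.
R is not euclidean: s R u and s R s but not u R s.
R is serial: every world has an R-successor.
(A) the dual of axiom T: valid iff R is reflexive. R is reflexive — valid.
(B) Mq ⊃ LMq is axiom 5, which corresponds to the euclidean property. R is not euclidean — not valid.
(C) axiom 4: valid iff R is transitive. R is not transitive — not valid.
(D) Lq ⊃ Mq is axiom D, which corresponds to seriality. R is serial — valid.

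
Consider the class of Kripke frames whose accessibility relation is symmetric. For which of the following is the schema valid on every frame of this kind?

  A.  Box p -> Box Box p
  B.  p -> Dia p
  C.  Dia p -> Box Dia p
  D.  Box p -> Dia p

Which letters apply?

none

(A) Box p -> Box Box p is axiom 4; it is valid on a frame exactly when R is transitive. Such an R need not be transitive, so not valid.
(B) p -> Dia p is the dual of axiom T, which corresponds to reflexivity. Such an R need not be reflexive — not valid.
(C) Dia p -> Box Dia p is axiom 5, which corresponds to the euclidean property. Such an R need not be euclidean — not valid.
(D) Box p -> Dia p is axiom D, which corresponds to seriality. Such an R need not be serial — not valid.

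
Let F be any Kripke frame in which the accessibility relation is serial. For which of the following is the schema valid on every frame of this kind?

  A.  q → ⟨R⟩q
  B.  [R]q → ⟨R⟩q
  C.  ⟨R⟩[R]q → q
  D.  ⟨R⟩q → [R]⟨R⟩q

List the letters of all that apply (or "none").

(A) q → ⟨R⟩q is the dual of axiom T, which corresponds to reflexivity. Such an R need not be reflexive — not valid.
(B) [R]q → ⟨R⟩q is axiom D, which corresponds to seriality. Every such R is serial — valid.
(C) ⟨R⟩[R]q → q (the dual of axiom B) characterises the symmetric frames. Such an R need not be symmetric — not valid.
(D) ⟨R⟩q → [R]⟨R⟩q (axiom 5) characterises the euclidean frames. Such an R need not be euclidean — not valid.

B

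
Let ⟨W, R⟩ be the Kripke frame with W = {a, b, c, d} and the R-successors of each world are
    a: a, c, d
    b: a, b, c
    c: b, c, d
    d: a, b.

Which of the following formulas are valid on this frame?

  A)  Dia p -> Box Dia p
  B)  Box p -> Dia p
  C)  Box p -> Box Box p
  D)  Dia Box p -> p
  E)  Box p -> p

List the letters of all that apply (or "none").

B

R is not reflexive: not d R d.
R is not symmetric: a R c but not c R a.
R is not transitive: a R c and c R b but not a R b.
R is not euclidean: a R c and a R a but not c R a.
R is serial: every world has an R-successor.
(A) Dia p -> Box Dia p is axiom 5; it is valid on a frame exactly when R is euclidean. R is not euclidean, so not valid.
(B) Box p -> Dia p is axiom D; it is valid on a frame exactly when R is serial. R is serial, so valid.
(C) Box p -> Box Box p (axiom 4) characterises the transitive frames. R is not transitive — not valid.
(D) Dia Box p -> p is the dual of axiom B; it is valid on a frame exactly when R is symmetric. R is not symmetric, so not valid.
(E) axiom T: valid iff R is reflexive. R is not reflexive — not valid.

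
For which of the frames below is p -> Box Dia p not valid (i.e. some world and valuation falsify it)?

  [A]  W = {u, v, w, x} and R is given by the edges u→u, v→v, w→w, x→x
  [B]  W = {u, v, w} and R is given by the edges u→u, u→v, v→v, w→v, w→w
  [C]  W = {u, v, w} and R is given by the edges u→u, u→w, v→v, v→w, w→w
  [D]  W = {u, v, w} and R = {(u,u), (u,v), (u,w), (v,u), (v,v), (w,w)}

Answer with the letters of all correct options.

The schema p -> Box Dia p is axiom B; it is valid on a frame iff R is symmetric.
(A) R is symmetric (every R-edge is matched by its reverse), so the schema is valid here.
(B) R is not symmetric (u R v but not v R u), so the schema fails here.
(C) R is not symmetric (u R w but not w R u), so the schema fails here.
(D) R is not symmetric (u R w but not w R u), so the schema fails here.

B, C, D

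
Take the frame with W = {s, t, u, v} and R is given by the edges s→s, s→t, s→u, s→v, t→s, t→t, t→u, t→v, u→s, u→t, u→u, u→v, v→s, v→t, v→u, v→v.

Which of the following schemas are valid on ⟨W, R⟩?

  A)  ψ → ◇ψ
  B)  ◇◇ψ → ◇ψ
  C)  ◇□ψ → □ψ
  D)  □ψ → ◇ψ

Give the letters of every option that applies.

R is reflexive: each world relates to itself.
R is transitive: R is closed under composition.
R is euclidean: any two R-successors of the same world are R-related.
R is serial: every world has an R-successor.
(A) ψ → ◇ψ is the dual of axiom T, which corresponds to reflexivity. R is reflexive — valid.
(B) ◇◇ψ → ◇ψ (the dual of axiom 4) characterises the transitive frames. R is transitive — valid.
(C) ◇□ψ → □ψ (the dual of axiom 5) characterises the euclidean frames. R is euclidean — valid.
(D) □ψ → ◇ψ is axiom D; it is valid on a frame exactly when R is serial. R is serial, so valid.

A, B, C, D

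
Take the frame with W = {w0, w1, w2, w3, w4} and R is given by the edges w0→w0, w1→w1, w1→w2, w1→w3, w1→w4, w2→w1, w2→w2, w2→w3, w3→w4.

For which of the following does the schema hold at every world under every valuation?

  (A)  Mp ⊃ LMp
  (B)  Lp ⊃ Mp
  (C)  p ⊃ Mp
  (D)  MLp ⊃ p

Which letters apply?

R is not reflexive: not w3 R w3.
R is not symmetric: w1 R w3 but not w3 R w1.
R is not euclidean: w1 R w2 and w1 R w4 but not w2 R w4.
R is not serial: w4 has no R-successor.
(A) Mp ⊃ LMp is axiom 5; it is valid on a frame exactly when R is euclidean. R is not euclidean, so not valid.
(B) axiom D: valid iff R is serial. R is not serial — not valid.
(C) p ⊃ Mp is the dual of axiom T, which corresponds to reflexivity. R is not reflexive — not valid.
(D) the dual of axiom B: valid iff R is symmetric. R is not symmetric — not valid.

none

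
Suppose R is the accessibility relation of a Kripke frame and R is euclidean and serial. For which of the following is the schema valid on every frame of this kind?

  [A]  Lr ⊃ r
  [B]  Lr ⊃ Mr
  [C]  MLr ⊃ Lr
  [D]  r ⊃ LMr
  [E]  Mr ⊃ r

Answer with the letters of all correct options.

B, C

(A) Lr ⊃ r is axiom T; it is valid on a frame exactly when R is reflexive. Such an R need not be reflexive, so not valid.
(B) Lr ⊃ Mr (axiom D) characterises the serial frames. Every such R is serial — valid.
(C) the dual of axiom 5: valid iff R is euclidean. Every such R is euclidean — valid.
(D) r ⊃ LMr is axiom B; it is valid on a frame exactly when R is symmetric. Such an R need not be symmetric, so not valid.
(E) Mr ⊃ r is the converse of T; it holds exactly when R ⊆ identity. Such an R need not be a subset of the identity — not valid.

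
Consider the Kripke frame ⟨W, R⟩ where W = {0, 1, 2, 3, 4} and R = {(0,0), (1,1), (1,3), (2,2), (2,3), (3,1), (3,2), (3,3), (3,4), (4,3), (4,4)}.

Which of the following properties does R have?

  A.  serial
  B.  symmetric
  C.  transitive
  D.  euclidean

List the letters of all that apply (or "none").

(A) serial: every world has an R-successor.
(B) symmetric: every R-edge is matched by its reverse.
(C) not transitive: 1 R 3 and 3 R 2 but not 1 R 2.
(D) not euclidean: 3 R 1 and 3 R 2 but not 1 R 2.

A, B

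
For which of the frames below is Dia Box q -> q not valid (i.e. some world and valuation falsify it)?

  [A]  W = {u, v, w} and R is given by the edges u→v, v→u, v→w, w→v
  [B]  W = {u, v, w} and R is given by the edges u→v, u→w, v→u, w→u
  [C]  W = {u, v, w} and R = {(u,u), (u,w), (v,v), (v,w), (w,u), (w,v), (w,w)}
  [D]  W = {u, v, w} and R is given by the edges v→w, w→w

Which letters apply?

The schema Dia Box q -> q is the dual of axiom B; it is valid on a frame iff R is symmetric.
(A) R is symmetric (every R-edge is matched by its reverse), so the schema is valid here.
(B) R is symmetric (every R-edge is matched by its reverse), so the schema is valid here.
(C) R is symmetric (every R-edge is matched by its reverse), so the schema is valid here.
(D) R is not symmetric (v R w but not w R v), so the schema fails here.

D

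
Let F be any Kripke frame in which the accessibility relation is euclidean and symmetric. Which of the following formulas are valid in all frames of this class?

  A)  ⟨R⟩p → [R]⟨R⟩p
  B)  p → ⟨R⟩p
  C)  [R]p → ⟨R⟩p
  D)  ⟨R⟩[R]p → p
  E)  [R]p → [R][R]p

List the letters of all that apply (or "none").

A, D, E

A symmetric euclidean relation is transitive (uRv and vRw give vRu by symmetry, then uRw by the euclidean condition, applied at v).
(A) ⟨R⟩p → [R]⟨R⟩p (axiom 5) characterises the euclidean frames. Every such R is euclidean — valid.
(B) the dual of axiom T: valid iff R is reflexive. Such an R need not be reflexive — not valid.
(C) [R]p → ⟨R⟩p (axiom D) characterises the serial frames. Such an R need not be serial — not valid.
(D) ⟨R⟩[R]p → p is the dual of axiom B; it is valid on a frame exactly when R is symmetric. Every such R is symmetric, so valid.
(E) axiom 4: valid iff R is transitive. Every such R is transitive — valid.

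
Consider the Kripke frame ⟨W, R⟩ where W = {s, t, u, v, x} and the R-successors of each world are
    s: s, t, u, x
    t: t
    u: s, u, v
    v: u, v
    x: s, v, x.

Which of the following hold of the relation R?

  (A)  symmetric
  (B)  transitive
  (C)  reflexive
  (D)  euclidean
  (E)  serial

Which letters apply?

(A) not symmetric: s R t but not t R s.
(B) not transitive: s R u and u R v but not s R v.
(C) reflexive: each world relates to itself.
(D) not euclidean: s R t and s R s but not t R s.
(E) serial: every world has an R-successor.

C, E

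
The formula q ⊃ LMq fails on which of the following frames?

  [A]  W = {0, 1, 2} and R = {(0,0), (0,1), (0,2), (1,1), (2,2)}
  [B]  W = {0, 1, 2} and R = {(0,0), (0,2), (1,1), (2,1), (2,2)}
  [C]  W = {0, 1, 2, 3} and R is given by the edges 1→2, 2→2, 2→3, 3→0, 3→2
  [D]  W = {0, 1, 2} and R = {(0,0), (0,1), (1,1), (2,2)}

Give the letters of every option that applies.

The schema q ⊃ LMq is axiom B; it is valid on a frame iff R is symmetric.
(A) R is not symmetric (0 R 1 but not 1 R 0), so the schema fails here.
(B) R is not symmetric (0 R 2 but not 2 R 0), so the schema fails here.
(C) R is not symmetric (1 R 2 but not 2 R 1), so the schema fails here.
(D) R is not symmetric (0 R 1 but not 1 R 0), so the schema fails here.

A, B, C, D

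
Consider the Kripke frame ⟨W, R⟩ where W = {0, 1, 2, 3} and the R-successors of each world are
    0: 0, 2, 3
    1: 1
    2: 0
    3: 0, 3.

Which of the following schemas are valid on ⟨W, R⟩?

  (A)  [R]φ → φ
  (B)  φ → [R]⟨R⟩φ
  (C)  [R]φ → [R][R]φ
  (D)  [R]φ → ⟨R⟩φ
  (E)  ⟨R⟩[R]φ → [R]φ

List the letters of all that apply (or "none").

B, D

R is not reflexive: not 2 R 2.
R is symmetric: every R-edge is matched by its reverse.
R is not transitive: 2 R 0 and 0 R 2 but not 2 R 2.
R is not euclidean: 0 R 2 and 0 R 3 but not 2 R 3.
R is serial: every world has an R-successor.
(A) [R]φ → φ (axiom T) characterises the reflexive frames. R is not reflexive — not valid.
(B) φ → [R]⟨R⟩φ (axiom B) characterises the symmetric frames. R is symmetric — valid.
(C) [R]φ → [R][R]φ is axiom 4, which corresponds to transitivity. R is not transitive — not valid.
(D) axiom D: valid iff R is serial. R is serial — valid.
(E) the dual of axiom 5: valid iff R is euclidean. R is not euclidean — not valid.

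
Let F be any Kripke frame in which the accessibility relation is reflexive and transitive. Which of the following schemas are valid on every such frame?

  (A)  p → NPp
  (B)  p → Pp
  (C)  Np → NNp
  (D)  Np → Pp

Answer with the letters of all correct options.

B, C, D

Reflexive relations are serial.
(A) p → NPp is axiom B; it is valid on a frame exactly when R is symmetric. Such an R need not be symmetric, so not valid.
(B) p → Pp is the dual of axiom T, which corresponds to reflexivity. Every such R is reflexive — valid.
(C) Np → NNp is axiom 4, which corresponds to transitivity. Every such R is transitive — valid.
(D) axiom D: valid iff R is serial. Every such R is serial — valid.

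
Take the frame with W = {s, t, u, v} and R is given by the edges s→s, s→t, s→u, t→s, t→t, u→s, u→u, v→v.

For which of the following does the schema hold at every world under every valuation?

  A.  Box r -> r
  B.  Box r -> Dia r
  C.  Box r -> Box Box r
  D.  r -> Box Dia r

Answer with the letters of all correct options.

R is reflexive: each world relates to itself.
R is symmetric: every R-edge is matched by its reverse.
R is not transitive: t R s and s R u but not t R u.
R is serial: every world has an R-successor.
(A) Box r -> r is axiom T, which corresponds to reflexivity. R is reflexive — valid.
(B) Box r -> Dia r (axiom D) characterises the serial frames. R is serial — valid.
(C) axiom 4: valid iff R is transitive. R is not transitive — not valid.
(D) axiom B: valid iff R is symmetric. R is symmetric — valid.

A, B, D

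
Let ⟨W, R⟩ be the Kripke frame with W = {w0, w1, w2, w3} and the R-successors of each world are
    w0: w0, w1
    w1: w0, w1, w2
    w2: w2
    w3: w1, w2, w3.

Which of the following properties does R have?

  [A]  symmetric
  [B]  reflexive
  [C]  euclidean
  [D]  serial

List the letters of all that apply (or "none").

B, D

(A) not symmetric: w1 R w2 but not w2 R w1.
(B) reflexive: each world relates to itself.
(C) not euclidean: w1 R w0 and w1 R w2 but not w0 R w2.
(D) serial: every world has an R-successor.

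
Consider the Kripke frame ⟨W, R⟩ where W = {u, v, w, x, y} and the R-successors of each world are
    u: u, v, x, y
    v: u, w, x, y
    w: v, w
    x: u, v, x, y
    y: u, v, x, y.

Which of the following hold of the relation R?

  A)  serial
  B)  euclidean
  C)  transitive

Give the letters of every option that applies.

(A) serial: every world has an R-successor.
(B) not euclidean: v R u and v R w but not u R w.
(C) not transitive: u R v and v R w but not u R w.

A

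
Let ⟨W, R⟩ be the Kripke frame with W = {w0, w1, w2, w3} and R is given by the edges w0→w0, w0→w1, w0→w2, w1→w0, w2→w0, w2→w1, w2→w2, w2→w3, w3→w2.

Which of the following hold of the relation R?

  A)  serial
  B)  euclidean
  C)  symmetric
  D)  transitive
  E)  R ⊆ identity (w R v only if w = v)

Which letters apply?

(A) serial: every world has an R-successor.
(B) not euclidean: w0 R w1 and w0 R w2 but not w1 R w2.
(C) not symmetric: w2 R w1 but not w1 R w2.
(D) not transitive: w0 R w2 and w2 R w3 but not w0 R w3.
(E) not ⊆ identity: w0 R w1 with w0 ≠ w1.

A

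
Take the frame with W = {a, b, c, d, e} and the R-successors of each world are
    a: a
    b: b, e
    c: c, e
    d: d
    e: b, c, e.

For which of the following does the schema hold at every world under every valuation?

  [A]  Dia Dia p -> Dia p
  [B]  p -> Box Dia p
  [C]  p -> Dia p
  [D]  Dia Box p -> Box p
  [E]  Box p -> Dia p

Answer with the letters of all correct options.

B, C, E

R is reflexive: each world relates to itself.
R is symmetric: every R-edge is matched by its reverse.
R is not transitive: b R e and e R c but not b R c.
R is not euclidean: e R b and e R c but not b R c.
R is serial: every world has an R-successor.
(A) Dia Dia p -> Dia p (the dual of axiom 4) characterises the transitive frames. R is not transitive — not valid.
(B) p -> Box Dia p (axiom B) characterises the symmetric frames. R is symmetric — valid.
(C) the dual of axiom T: valid iff R is reflexive. R is reflexive — valid.
(D) Dia Box p -> Box p is the dual of axiom 5; it is valid on a frame exactly when R is euclidean. R is not euclidean, so not valid.
(E) Box p -> Dia p (axiom D) characterises the serial frames. R is serial — valid.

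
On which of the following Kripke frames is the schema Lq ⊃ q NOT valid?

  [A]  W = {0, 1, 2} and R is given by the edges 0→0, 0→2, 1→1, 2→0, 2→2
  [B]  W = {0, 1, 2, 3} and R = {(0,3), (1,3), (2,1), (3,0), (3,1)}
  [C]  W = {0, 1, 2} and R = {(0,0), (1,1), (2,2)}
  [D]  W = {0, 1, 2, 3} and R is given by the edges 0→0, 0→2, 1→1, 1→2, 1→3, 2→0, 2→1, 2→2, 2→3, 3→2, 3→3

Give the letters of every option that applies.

B

The schema Lq ⊃ q is axiom T; it is valid on a frame iff R is reflexive.
(A) R is reflexive (each world relates to itself), so the schema is valid here.
(B) R is not reflexive (not 0 R 0), so the schema fails here.
(C) R is reflexive (each world relates to itself), so the schema is valid here.
(D) R is reflexive (each world relates to itself), so the schema is valid here.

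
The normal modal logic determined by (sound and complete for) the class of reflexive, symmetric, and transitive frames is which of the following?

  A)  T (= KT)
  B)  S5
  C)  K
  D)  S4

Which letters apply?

(A) T (= KT) is determined by the class of reflexive frames.
(B) S5 is determined by exactly this class.
(C) K is determined by the class of arbitrary frames.
(D) S4 is determined by the class of reflexive and transitive frames.

B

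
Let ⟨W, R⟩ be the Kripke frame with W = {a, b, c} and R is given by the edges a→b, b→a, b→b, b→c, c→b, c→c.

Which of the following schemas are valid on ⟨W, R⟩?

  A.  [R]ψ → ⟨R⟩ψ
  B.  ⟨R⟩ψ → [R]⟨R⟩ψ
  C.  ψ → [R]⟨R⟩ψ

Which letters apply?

A, C

R is symmetric: every R-edge is matched by its reverse.
R is not euclidean: b R a and b R c but not a R c.
R is serial: every world has an R-successor.
(A) [R]ψ → ⟨R⟩ψ is axiom D, which corresponds to seriality. R is serial — valid.
(B) axiom 5: valid iff R is euclidean. R is not euclidean — not valid.
(C) ψ → [R]⟨R⟩ψ is axiom B; it is valid on a frame exactly when R is symmetric. R is symmetric, so valid.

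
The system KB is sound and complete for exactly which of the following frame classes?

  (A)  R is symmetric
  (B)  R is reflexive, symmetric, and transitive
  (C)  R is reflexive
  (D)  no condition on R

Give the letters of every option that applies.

A

(A) KB is sound and complete for exactly this class.
(B) this class determines S5, not KB.
(C) this class determines T (= KT), not KB.
(D) this class determines K, not KB.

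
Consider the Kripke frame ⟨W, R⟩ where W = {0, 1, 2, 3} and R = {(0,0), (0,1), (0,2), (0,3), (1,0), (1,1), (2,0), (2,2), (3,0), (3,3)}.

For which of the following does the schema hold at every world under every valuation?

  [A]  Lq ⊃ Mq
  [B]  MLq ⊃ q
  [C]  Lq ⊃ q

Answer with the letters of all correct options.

A, B, C

R is reflexive: each world relates to itself.
R is symmetric: every R-edge is matched by its reverse.
R is serial: every world has an R-successor.
(A) Lq ⊃ Mq (axiom D) characterises the serial frames. R is serial — valid.
(B) the dual of axiom B: valid iff R is symmetric. R is symmetric — valid.
(C) Lq ⊃ q is axiom T, which corresponds to reflexivity. R is reflexive — valid.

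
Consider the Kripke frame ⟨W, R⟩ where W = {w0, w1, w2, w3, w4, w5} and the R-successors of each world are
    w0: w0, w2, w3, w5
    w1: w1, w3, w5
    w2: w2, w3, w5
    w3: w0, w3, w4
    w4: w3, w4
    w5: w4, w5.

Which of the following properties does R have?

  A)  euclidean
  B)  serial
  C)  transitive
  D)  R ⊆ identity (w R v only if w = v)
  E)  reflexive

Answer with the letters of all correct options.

B, E

(A) not euclidean: w0 R w2 and w0 R w0 but not w2 R w0.
(B) serial: every world has an R-successor.
(C) not transitive: w0 R w3 and w3 R w4 but not w0 R w4.
(D) not ⊆ identity: w0 R w2 with w0 ≠ w2.
(E) reflexive: each world relates to itself.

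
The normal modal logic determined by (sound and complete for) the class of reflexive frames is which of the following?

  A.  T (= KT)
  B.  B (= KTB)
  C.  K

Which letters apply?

(A) T (= KT) is determined by exactly this class.
(B) B (= KTB) is determined by the class of reflexive and symmetric frames.
(C) K is determined by the class of arbitrary frames.

A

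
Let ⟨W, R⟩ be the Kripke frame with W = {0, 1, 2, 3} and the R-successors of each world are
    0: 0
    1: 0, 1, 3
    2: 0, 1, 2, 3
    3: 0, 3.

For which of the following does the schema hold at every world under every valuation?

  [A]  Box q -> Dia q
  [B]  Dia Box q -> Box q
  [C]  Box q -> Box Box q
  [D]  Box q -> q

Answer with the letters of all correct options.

A, C, D

R is reflexive: each world relates to itself.
R is transitive: R is closed under composition.
R is not euclidean: 1 R 0 and 1 R 1 but not 0 R 1.
R is serial: every world has an R-successor.
(A) Box q -> Dia q is axiom D; it is valid on a frame exactly when R is serial. R is serial, so valid.
(B) Dia Box q -> Box q is the dual of axiom 5; it is valid on a frame exactly when R is euclidean. R is not euclidean, so not valid.
(C) axiom 4: valid iff R is transitive. R is transitive — valid.
(D) Box q -> q is axiom T; it is valid on a frame exactly when R is reflexive. R is reflexive, so valid.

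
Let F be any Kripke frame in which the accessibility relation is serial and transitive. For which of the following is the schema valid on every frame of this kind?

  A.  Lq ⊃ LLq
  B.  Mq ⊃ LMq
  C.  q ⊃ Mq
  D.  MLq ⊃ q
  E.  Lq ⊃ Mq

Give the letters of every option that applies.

A, E

(A) axiom 4: valid iff R is transitive. Every such R is transitive — valid.
(B) axiom 5: valid iff R is euclidean. Such an R need not be euclidean — not valid.
(C) the dual of axiom T: valid iff R is reflexive. Such an R need not be reflexive — not valid.
(D) MLq ⊃ q (the dual of axiom B) characterises the symmetric frames. Such an R need not be symmetric — not valid.
(E) Lq ⊃ Mq is axiom D; it is valid on a frame exactly when R is serial. Every such R is serial, so valid.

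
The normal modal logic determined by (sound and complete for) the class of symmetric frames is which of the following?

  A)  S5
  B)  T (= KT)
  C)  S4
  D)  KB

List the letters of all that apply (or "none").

(A) S5 is determined by the class of reflexive, symmetric, and transitive frames.
(B) T (= KT) is determined by the class of reflexive frames.
(C) S4 is determined by the class of reflexive and transitive frames.
(D) KB is determined by exactly this class.

D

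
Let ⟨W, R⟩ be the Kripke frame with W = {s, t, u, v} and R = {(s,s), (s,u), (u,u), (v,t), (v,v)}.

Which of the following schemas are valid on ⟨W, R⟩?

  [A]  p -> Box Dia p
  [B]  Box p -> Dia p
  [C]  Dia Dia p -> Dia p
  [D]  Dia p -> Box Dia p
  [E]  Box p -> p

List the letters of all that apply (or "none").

R is not reflexive: not t R t.
R is not symmetric: s R u but not u R s.
R is transitive: R is closed under composition.
R is not euclidean: s R u and s R s but not u R s.
R is not serial: t has no R-successor.
(A) axiom B: valid iff R is symmetric. R is not symmetric — not valid.
(B) Box p -> Dia p (axiom D) characterises the serial frames. R is not serial — not valid.
(C) Dia Dia p -> Dia p (the dual of axiom 4) characterises the transitive frames. R is transitive — valid.
(D) Dia p -> Box Dia p is axiom 5; it is valid on a frame exactly when R is euclidean. R is not euclidean, so not valid.
(E) Box p -> p (axiom T) characterises the reflexive frames. R is not reflexive — not valid.

C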